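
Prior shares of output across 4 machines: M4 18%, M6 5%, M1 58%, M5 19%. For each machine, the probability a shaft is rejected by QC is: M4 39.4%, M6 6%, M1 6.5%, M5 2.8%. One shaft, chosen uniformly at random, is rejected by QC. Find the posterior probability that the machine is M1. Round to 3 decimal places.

0.322

Prior × likelihood for each hypothesis:
  M4: 0.18 × 0.394 = 0.07092
  M6: 0.05 × 0.06 = 0.003
  M1: 0.58 × 0.065 = 0.0377
  M5: 0.19 × 0.028 = 0.00532
Normalizing constant = 0.11694.
P(M1 | evidence) = 0.0377 / 0.11694 ≈ 0.322.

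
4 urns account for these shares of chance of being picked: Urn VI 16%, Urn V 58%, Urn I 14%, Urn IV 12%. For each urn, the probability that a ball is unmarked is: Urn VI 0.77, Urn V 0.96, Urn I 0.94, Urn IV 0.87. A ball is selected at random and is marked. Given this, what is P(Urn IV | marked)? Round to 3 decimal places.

0.186

Taking complements, P(marked | each) = Urn VI 0.23, Urn V 0.04, Urn I 0.06, Urn IV 0.13.
Unnormalized posteriors (prior × likelihood):
  Urn VI: 0.16 × 0.23 = 0.0368
  Urn V: 0.58 × 0.04 = 0.0232
  Urn I: 0.14 × 0.06 = 0.0084
  Urn IV: 0.12 × 0.13 = 0.0156
Normalizing constant = 0.084.
P(Urn IV | evidence) = 0.0156 / 0.084 ≈ 0.186.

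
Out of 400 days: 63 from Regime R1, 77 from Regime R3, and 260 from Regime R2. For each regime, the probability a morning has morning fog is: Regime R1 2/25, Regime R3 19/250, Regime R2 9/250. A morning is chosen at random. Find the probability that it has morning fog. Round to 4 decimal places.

Prior × likelihood for each hypothesis:
  Regime R1: 0.1575 × 0.08 = 0.0126
  Regime R3: 0.1925 × 0.076 = 0.01463
  Regime R2: 0.65 × 0.036 = 0.0234
P(fog) = 0.0126 + 0.01463 + 0.0234 = 0.05063 → 0.0506.

0.0506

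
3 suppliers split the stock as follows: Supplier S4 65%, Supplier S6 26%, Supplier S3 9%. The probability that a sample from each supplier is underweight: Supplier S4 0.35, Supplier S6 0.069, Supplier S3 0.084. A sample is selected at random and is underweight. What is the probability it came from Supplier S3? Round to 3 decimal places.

0.030

By Bayes' rule, posterior ∝ prior × likelihood:
  Supplier S4: 0.65 × 0.35 = 0.2275
  Supplier S6: 0.26 × 0.069 = 0.01794
  Supplier S3: 0.09 × 0.084 = 0.00756
Normalizing constant = 0.253.
P(Supplier S3 | evidence) = 0.00756 / 0.253 ≈ 0.030.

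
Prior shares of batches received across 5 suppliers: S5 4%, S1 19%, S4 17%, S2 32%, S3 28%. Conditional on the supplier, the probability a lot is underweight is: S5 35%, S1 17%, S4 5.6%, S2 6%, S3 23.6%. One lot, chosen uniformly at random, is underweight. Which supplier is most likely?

S3

Compute prior × likelihood for every hypothesis:
  S5: 0.04 × 0.35 = 0.014
  S1: 0.19 × 0.17 = 0.0323
  S4: 0.17 × 0.056 = 0.00952
  S2: 0.32 × 0.06 = 0.0192
  S3: 0.28 × 0.236 = 0.06608
Sum = 0.1411.
Largest term belongs to S3, so S3 is most probable.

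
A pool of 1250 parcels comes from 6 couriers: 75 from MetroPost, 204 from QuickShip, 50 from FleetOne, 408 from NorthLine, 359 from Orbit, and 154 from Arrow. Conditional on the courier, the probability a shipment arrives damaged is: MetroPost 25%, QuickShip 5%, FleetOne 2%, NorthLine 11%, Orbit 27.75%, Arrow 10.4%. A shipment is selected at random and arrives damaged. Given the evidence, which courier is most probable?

By Bayes' rule, posterior ∝ prior × likelihood:
  MetroPost: 0.06 × 0.25 = 0.015
  QuickShip: 0.1632 × 0.05 = 0.00816
  FleetOne: 0.04 × 0.02 = 0.0008
  NorthLine: 0.3264 × 0.11 = 0.035904
  Orbit: 0.2872 × 0.2775 = 0.079698
  Arrow: 0.1232 × 0.104 = 0.0128128
Normalizing constant = 0.1523748.
Largest term belongs to Orbit, so Orbit is most probable.

Orbit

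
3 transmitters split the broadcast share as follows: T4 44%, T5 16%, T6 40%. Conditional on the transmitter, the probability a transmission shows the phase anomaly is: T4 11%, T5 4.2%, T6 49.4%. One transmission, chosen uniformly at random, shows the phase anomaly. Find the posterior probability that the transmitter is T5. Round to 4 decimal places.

0.0266

Prior × likelihood for each hypothesis:
  T4: 0.44 × 0.11 = 0.0484
  T5: 0.16 × 0.042 = 0.00672
  T6: 0.4 × 0.494 = 0.1976
Total = 0.25272.
P(T5 | evidence) = 0.00672 / 0.25272 ≈ 0.0266.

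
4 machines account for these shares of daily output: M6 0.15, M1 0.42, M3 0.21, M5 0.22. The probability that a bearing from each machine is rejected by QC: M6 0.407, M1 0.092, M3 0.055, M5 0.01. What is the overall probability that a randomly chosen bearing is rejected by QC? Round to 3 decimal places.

Compute prior × likelihood for every hypothesis:
  M6: 0.15 × 0.407 = 0.06105
  M1: 0.42 × 0.092 = 0.03864
  M3: 0.21 × 0.055 = 0.01155
  M5: 0.22 × 0.01 = 0.0022
P(rejected) = 0.06105 + 0.03864 + 0.01155 + 0.0022 = 0.11344 → 0.113.

0.113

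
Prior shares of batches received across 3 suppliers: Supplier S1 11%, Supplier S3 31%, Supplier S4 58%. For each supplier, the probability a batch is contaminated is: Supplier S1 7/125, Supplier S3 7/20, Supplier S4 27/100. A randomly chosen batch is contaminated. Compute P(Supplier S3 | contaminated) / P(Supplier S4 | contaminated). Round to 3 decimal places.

0.693

Unnormalized posteriors (prior × likelihood):
  Supplier S1: 0.11 × 0.056 = 0.00616
  Supplier S3: 0.31 × 0.35 = 0.1085
  Supplier S4: 0.58 × 0.27 = 0.1566
Normalizing constant = 0.27126.
The ratio is 0.1085 / 0.1566 (the normalizer cancels) = 0.693.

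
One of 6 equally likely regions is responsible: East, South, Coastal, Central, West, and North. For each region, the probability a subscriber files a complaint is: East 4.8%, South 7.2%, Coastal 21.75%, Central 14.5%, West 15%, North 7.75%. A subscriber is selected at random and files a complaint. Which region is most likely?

Coastal

Since the prior is uniform, the posterior is proportional to the likelihood:
  East: 0.048
  South: 0.072
  Coastal: 0.2175
  Central: 0.145
  West: 0.15
  North: 0.0775
Normalizing constant = 0.71.
Largest term belongs to Coastal, so Coastal is most probable.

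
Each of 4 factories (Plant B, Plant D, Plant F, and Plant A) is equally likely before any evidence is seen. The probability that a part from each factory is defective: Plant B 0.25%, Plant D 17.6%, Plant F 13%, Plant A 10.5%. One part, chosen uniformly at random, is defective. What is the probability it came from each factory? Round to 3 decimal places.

Plant B 0.006, Plant D 0.426, Plant F 0.314, Plant A 0.254

With a uniform prior (1/4 each), posterior ∝ likelihood:
  Plant B: 0.0025
  Plant D: 0.176
  Plant F: 0.13
  Plant A: 0.105
Total = 0.4135.
P(Plant B | defective) = 0.0025/0.4135 ≈ 0.006
P(Plant D | defective) = 0.176/0.4135 ≈ 0.426
P(Plant F | defective) = 0.13/0.4135 ≈ 0.314
P(Plant A | defective) = 0.105/0.4135 ≈ 0.254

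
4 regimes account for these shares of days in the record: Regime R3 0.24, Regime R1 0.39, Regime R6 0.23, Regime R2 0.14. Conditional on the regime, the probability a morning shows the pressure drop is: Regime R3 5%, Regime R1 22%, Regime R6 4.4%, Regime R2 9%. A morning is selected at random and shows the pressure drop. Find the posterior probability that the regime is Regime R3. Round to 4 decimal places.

0.0996

Compute prior × likelihood for every hypothesis:
  Regime R3: 0.24 × 0.05 = 0.012
  Regime R1: 0.39 × 0.22 = 0.0858
  Regime R6: 0.23 × 0.044 = 0.01012
  Regime R2: 0.14 × 0.09 = 0.0126
Total = 0.12052.
P(Regime R3 | evidence) = 0.012 / 0.12052 ≈ 0.0996.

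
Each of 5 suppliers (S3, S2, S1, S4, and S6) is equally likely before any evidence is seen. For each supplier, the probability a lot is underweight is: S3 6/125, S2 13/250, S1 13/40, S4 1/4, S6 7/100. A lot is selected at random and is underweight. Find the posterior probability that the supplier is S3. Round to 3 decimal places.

With a uniform prior (1/5 each), posterior ∝ likelihood:
  S3: 0.048
  S2: 0.052
  S1: 0.325
  S4: 0.25
  S6: 0.07
Sum = 0.745.
P(S3 | evidence) = 0.048 / 0.745 ≈ 0.064.

0.064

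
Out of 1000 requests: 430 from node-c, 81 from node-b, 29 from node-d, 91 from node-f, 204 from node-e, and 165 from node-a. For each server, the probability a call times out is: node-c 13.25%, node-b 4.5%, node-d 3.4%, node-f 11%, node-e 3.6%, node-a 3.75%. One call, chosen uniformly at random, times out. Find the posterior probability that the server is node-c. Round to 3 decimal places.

0.669

Prior × likelihood for each hypothesis:
  node-c: 0.43 × 0.1325 = 0.056975
  node-b: 0.081 × 0.045 = 0.003645
  node-d: 0.029 × 0.034 = 0.000986
  node-f: 0.091 × 0.11 = 0.01001
  node-e: 0.204 × 0.036 = 0.007344
  node-a: 0.165 × 0.0375 = 0.0061875
Normalizing constant = 0.0851475.
P(node-c | evidence) = 0.056975 / 0.0851475 ≈ 0.669.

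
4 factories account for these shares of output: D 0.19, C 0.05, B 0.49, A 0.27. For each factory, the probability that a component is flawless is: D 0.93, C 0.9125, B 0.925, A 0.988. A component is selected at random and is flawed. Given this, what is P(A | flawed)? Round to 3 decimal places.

Taking complements, P(flawed | each) = D 0.07, C 0.0875, B 0.075, A 0.012.
Compute prior × likelihood for every hypothesis:
  D: 0.19 × 0.07 = 0.0133
  C: 0.05 × 0.0875 = 0.004375
  B: 0.49 × 0.075 = 0.03675
  A: 0.27 × 0.012 = 0.00324
Total = 0.057665.
P(A | evidence) = 0.00324 / 0.057665 ≈ 0.056.

0.056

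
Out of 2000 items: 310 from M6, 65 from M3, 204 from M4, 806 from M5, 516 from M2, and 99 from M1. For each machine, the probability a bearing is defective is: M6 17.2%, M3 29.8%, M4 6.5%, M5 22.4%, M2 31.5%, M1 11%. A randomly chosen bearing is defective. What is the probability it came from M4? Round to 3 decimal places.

0.030

Prior × likelihood for each hypothesis:
  M6: 0.155 × 0.172 = 0.02666
  M3: 0.0325 × 0.298 = 0.009685
  M4: 0.102 × 0.065 = 0.00663
  M5: 0.403 × 0.224 = 0.090272
  M2: 0.258 × 0.315 = 0.08127
  M1: 0.0495 × 0.11 = 0.005445
Total = 0.219962.
P(M4 | evidence) = 0.00663 / 0.219962 ≈ 0.030.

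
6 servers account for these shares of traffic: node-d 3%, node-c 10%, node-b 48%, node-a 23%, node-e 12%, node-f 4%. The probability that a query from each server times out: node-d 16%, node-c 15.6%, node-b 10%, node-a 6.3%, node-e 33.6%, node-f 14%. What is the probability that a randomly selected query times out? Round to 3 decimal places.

By Bayes' rule, posterior ∝ prior × likelihood:
  node-d: 0.03 × 0.16 = 0.0048
  node-c: 0.1 × 0.156 = 0.0156
  node-b: 0.48 × 0.1 = 0.048
  node-a: 0.23 × 0.063 = 0.01449
  node-e: 0.12 × 0.336 = 0.04032
  node-f: 0.04 × 0.14 = 0.0056
P(timeout) = 0.0048 + 0.0156 + 0.048 + 0.01449 + 0.04032 + 0.0056 = 0.12881 → 0.129.

0.129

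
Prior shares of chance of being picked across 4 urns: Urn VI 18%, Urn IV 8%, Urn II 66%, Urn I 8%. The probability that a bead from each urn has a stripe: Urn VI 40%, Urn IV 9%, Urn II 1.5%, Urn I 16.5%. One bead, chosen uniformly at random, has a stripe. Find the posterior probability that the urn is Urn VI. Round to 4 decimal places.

0.7038

Unnormalized posteriors (prior × likelihood):
  Urn VI: 0.18 × 0.4 = 0.072
  Urn IV: 0.08 × 0.09 = 0.0072
  Urn II: 0.66 × 0.015 = 0.0099
  Urn I: 0.08 × 0.165 = 0.0132
Normalizing constant = 0.1023.
P(Urn VI | evidence) = 0.072 / 0.1023 ≈ 0.7038.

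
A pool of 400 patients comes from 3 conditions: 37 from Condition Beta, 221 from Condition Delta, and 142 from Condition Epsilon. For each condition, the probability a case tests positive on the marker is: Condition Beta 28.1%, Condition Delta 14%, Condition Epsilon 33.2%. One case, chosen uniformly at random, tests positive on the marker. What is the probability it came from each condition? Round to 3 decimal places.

Unnormalized posteriors (prior × likelihood):
  Condition Beta: 0.0925 × 0.281 = 0.0259925
  Condition Delta: 0.5525 × 0.14 = 0.07735
  Condition Epsilon: 0.355 × 0.332 = 0.11786
Sum = 0.2212025.
P(Condition Beta | marker-positive) = 0.0259925/0.2212025 ≈ 0.118
P(Condition Delta | marker-positive) = 0.07735/0.2212025 ≈ 0.350
P(Condition Epsilon | marker-positive) = 0.11786/0.2212025 ≈ 0.533
(Check: 0.118+0.350+0.533 = 1.001.)

Condition Beta 0.118, Condition Delta 0.350, Condition Epsilon 0.533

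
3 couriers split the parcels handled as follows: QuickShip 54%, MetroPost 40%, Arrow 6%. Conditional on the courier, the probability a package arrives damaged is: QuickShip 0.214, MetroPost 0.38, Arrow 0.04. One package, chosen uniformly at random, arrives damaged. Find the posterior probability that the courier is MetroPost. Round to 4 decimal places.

Prior × likelihood for each hypothesis:
  QuickShip: 0.54 × 0.214 = 0.11556
  MetroPost: 0.4 × 0.38 = 0.152
  Arrow: 0.06 × 0.04 = 0.0024
Sum = 0.26996.
P(MetroPost | evidence) = 0.152 / 0.26996 ≈ 0.5630.

0.5630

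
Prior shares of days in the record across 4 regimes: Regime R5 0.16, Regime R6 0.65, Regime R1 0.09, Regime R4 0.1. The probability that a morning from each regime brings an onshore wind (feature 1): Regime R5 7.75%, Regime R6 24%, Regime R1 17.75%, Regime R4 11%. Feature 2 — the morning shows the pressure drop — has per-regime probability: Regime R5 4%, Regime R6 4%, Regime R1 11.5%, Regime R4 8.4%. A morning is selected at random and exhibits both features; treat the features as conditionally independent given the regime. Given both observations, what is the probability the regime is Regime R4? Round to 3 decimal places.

0.097

Unnormalized posteriors (prior × likelihood):
  Regime R5: 0.16 × 0.0775 × 0.04 = 0.000496
  Regime R6: 0.65 × 0.24 × 0.04 = 0.00624
  Regime R1: 0.09 × 0.1775 × 0.115 = 0.001837125
  Regime R4: 0.1 × 0.11 × 0.084 = 0.000924
Sum = 0.009497125.
P(Regime R4 | evidence) = 0.000924 / 0.009497125 ≈ 0.097.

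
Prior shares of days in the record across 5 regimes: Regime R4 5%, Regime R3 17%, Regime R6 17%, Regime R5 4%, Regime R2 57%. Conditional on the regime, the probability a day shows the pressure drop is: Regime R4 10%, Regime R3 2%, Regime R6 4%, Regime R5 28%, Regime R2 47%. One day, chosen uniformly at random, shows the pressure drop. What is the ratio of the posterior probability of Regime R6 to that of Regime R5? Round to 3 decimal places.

By Bayes' rule, posterior ∝ prior × likelihood:
  Regime R4: 0.05 × 0.1 = 0.005
  Regime R3: 0.17 × 0.02 = 0.0034
  Regime R6: 0.17 × 0.04 = 0.0068
  Regime R5: 0.04 × 0.28 = 0.0112
  Regime R2: 0.57 × 0.47 = 0.2679
Sum = 0.2943.
The ratio is 0.0068 / 0.0112 (the normalizer cancels) = 0.607.

0.607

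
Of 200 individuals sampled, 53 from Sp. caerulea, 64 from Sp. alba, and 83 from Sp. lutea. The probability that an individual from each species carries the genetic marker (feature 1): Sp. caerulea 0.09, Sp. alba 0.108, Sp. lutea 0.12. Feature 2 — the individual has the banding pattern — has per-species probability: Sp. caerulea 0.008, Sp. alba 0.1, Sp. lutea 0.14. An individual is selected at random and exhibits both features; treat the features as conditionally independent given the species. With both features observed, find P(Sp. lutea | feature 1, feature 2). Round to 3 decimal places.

Prior × likelihood for each hypothesis:
  Sp. caerulea: 0.265 × 0.09 × 0.008 = 0.0001908
  Sp. alba: 0.32 × 0.108 × 0.1 = 0.003456
  Sp. lutea: 0.415 × 0.12 × 0.14 = 0.006972
Total = 0.0106188.
P(Sp. lutea | evidence) = 0.006972 / 0.0106188 ≈ 0.657.

0.657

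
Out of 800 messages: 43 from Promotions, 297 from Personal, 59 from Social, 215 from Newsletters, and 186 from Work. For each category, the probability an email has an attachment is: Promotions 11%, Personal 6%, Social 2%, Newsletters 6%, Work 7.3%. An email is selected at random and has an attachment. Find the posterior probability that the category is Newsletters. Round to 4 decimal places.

Unnormalized posteriors (prior × likelihood):
  Promotions: 0.05375 × 0.11 = 0.0059125
  Personal: 0.37125 × 0.06 = 0.022275
  Social: 0.07375 × 0.02 = 0.001475
  Newsletters: 0.26875 × 0.06 = 0.016125
  Work: 0.2325 × 0.073 = 0.0169725
Total = 0.06276.
P(Newsletters | evidence) = 0.016125 / 0.06276 ≈ 0.2569.

0.2569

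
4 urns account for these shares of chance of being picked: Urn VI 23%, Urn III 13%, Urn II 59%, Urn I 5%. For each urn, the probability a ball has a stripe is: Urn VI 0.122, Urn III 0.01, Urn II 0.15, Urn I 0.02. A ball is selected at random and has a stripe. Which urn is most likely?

Urn II

By Bayes' rule, posterior ∝ prior × likelihood:
  Urn VI: 0.23 × 0.122 = 0.02806
  Urn III: 0.13 × 0.01 = 0.0013
  Urn II: 0.59 × 0.15 = 0.0885
  Urn I: 0.05 × 0.02 = 0.001
Normalizing constant = 0.11886.
Largest term belongs to Urn II, so Urn II is most probable.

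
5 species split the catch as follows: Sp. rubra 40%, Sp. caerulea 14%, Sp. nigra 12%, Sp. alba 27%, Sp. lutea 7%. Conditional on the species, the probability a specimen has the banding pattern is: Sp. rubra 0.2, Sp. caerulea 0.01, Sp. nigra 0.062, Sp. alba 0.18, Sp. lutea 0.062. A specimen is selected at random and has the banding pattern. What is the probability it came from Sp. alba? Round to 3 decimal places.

0.343

Compute prior × likelihood for every hypothesis:
  Sp. rubra: 0.4 × 0.2 = 0.08
  Sp. caerulea: 0.14 × 0.01 = 0.0014
  Sp. nigra: 0.12 × 0.062 = 0.00744
  Sp. alba: 0.27 × 0.18 = 0.0486
  Sp. lutea: 0.07 × 0.062 = 0.00434
Sum = 0.14178.
P(Sp. alba | evidence) = 0.0486 / 0.14178 ≈ 0.343.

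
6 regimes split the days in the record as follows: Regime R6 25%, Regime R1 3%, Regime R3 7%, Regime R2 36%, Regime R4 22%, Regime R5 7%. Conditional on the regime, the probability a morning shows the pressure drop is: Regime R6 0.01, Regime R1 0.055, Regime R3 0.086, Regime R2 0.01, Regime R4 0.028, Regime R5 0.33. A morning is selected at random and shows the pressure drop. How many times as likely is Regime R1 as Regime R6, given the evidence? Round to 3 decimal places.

0.660

By Bayes' rule, posterior ∝ prior × likelihood:
  Regime R6: 0.25 × 0.01 = 0.0025
  Regime R1: 0.03 × 0.055 = 0.00165
  Regime R3: 0.07 × 0.086 = 0.00602
  Regime R2: 0.36 × 0.01 = 0.0036
  Regime R4: 0.22 × 0.028 = 0.00616
  Regime R5: 0.07 × 0.33 = 0.0231
Total = 0.04303.
The ratio is 0.00165 / 0.0025 (the normalizer cancels) = 0.660.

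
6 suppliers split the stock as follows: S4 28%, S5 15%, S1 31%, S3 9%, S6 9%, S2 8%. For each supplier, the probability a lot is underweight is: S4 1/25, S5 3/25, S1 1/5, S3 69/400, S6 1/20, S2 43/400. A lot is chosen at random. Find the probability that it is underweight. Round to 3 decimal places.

Compute prior × likelihood for every hypothesis:
  S4: 0.28 × 0.04 = 0.0112
  S5: 0.15 × 0.12 = 0.018
  S1: 0.31 × 0.2 = 0.062
  S3: 0.09 × 0.1725 = 0.015525
  S6: 0.09 × 0.05 = 0.0045
  S2: 0.08 × 0.1075 = 0.0086
P(underweight) = 0.0112 + 0.018 + 0.062 + 0.015525 + 0.0045 + 0.0086 = 0.119825 → 0.120.

0.120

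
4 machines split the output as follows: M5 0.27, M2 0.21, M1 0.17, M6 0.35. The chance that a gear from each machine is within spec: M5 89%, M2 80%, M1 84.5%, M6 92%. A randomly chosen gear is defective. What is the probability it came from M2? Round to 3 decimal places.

Taking complements, P(defective | each) = M5 0.11, M2 0.2, M1 0.155, M6 0.08.
Unnormalized posteriors (prior × likelihood):
  M5: 0.27 × 0.11 = 0.0297
  M2: 0.21 × 0.2 = 0.042
  M1: 0.17 × 0.155 = 0.02635
  M6: 0.35 × 0.08 = 0.028
Normalizing constant = 0.12605.
P(M2 | evidence) = 0.042 / 0.12605 ≈ 0.333.

0.333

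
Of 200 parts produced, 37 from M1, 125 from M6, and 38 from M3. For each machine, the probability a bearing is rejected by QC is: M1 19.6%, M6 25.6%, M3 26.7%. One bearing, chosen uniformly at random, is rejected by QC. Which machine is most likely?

M6

Compute prior × likelihood for every hypothesis:
  M1: 0.185 × 0.196 = 0.03626
  M6: 0.625 × 0.256 = 0.16
  M3: 0.19 × 0.267 = 0.05073
Sum = 0.24699.
Largest term belongs to M6, so M6 is most probable.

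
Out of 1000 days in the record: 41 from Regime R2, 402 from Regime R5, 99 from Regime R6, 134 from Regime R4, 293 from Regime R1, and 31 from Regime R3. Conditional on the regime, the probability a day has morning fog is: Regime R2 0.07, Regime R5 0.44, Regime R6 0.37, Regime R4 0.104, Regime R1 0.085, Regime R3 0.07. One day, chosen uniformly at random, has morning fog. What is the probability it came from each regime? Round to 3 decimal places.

Compute prior × likelihood for every hypothesis:
  Regime R2: 0.041 × 0.07 = 0.00287
  Regime R5: 0.402 × 0.44 = 0.17688
  Regime R6: 0.099 × 0.37 = 0.03663
  Regime R4: 0.134 × 0.104 = 0.013936
  Regime R1: 0.293 × 0.085 = 0.024905
  Regime R3: 0.031 × 0.07 = 0.00217
Total = 0.257391.
P(Regime R2 | fog) = 0.00287/0.257391 ≈ 0.011
P(Regime R5 | fog) = 0.17688/0.257391 ≈ 0.687
P(Regime R6 | fog) = 0.03663/0.257391 ≈ 0.142
P(Regime R4 | fog) = 0.013936/0.257391 ≈ 0.054
P(Regime R1 | fog) = 0.024905/0.257391 ≈ 0.097
P(Regime R3 | fog) = 0.00217/0.257391 ≈ 0.008

Regime R2 0.011, Regime R5 0.687, Regime R6 0.142, Regime R4 0.054, Regime R1 0.097, Regime R3 0.008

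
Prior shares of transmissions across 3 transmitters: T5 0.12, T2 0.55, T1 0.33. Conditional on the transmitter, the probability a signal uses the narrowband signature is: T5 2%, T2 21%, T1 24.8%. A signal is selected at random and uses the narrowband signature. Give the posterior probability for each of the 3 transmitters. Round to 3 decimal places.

Unnormalized posteriors (prior × likelihood):
  T5: 0.12 × 0.02 = 0.0024
  T2: 0.55 × 0.21 = 0.1155
  T1: 0.33 × 0.248 = 0.08184
Total = 0.19974.
P(T5 | narrowband) = 0.0024/0.19974 ≈ 0.012
P(T2 | narrowband) = 0.1155/0.19974 ≈ 0.578
P(T1 | narrowband) = 0.08184/0.19974 ≈ 0.410
(Check: 0.012+0.578+0.410 = 1.000.)

T5 0.012, T2 0.578, T1 0.410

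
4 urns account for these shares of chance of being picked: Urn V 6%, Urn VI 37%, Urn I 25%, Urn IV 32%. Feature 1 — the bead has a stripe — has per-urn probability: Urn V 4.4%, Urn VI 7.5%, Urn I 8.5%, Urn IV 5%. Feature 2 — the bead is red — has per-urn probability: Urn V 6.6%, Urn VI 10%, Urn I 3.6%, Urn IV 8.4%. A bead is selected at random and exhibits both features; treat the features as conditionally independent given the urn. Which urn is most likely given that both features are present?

By Bayes' rule, posterior ∝ prior × likelihood:
  Urn V: 0.06 × 0.044 × 0.066 = 0.00017424
  Urn VI: 0.37 × 0.075 × 0.1 = 0.002775
  Urn I: 0.25 × 0.085 × 0.036 = 0.000765
  Urn IV: 0.32 × 0.05 × 0.084 = 0.001344
Total = 0.00505824.
Largest term belongs to Urn VI, so Urn VI is most probable.

Urn VI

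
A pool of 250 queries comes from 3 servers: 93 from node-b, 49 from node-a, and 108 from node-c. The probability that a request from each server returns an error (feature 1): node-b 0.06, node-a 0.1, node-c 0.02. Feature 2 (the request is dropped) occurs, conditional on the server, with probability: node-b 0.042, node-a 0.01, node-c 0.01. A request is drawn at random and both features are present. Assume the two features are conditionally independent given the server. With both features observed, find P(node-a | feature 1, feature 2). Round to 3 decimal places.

Compute prior × likelihood for every hypothesis:
  node-b: 0.372 × 0.06 × 0.042 = 0.00093744
  node-a: 0.196 × 0.1 × 0.01 = 0.000196
  node-c: 0.432 × 0.02 × 0.01 = 0.0000864
Sum = 0.00121984.
P(node-a | evidence) = 0.000196 / 0.00121984 ≈ 0.161.

0.161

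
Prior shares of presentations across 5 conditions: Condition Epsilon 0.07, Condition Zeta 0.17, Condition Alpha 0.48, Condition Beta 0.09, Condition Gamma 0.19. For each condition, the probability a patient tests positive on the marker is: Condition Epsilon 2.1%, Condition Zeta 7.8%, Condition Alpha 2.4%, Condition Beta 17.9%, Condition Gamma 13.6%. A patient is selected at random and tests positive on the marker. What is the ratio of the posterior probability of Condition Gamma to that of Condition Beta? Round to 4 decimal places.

Prior × likelihood for each hypothesis:
  Condition Epsilon: 0.07 × 0.021 = 0.00147
  Condition Zeta: 0.17 × 0.078 = 0.01326
  Condition Alpha: 0.48 × 0.024 = 0.01152
  Condition Beta: 0.09 × 0.179 = 0.01611
  Condition Gamma: 0.19 × 0.136 = 0.02584
Total = 0.0682.
The ratio is 0.02584 / 0.01611 (the normalizer cancels) = 1.6040.

1.6040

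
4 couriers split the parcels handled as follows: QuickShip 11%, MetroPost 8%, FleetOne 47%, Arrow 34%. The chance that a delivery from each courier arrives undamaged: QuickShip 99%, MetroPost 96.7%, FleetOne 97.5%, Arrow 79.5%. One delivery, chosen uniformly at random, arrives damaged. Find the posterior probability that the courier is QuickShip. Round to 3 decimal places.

0.013

Taking complements, P(damaged | each) = QuickShip 0.01, MetroPost 0.033, FleetOne 0.025, Arrow 0.205.
By Bayes' rule, posterior ∝ prior × likelihood:
  QuickShip: 0.11 × 0.01 = 0.0011
  MetroPost: 0.08 × 0.033 = 0.00264
  FleetOne: 0.47 × 0.025 = 0.01175
  Arrow: 0.34 × 0.205 = 0.0697
Normalizing constant = 0.08519.
P(QuickShip | evidence) = 0.0011 / 0.08519 ≈ 0.013.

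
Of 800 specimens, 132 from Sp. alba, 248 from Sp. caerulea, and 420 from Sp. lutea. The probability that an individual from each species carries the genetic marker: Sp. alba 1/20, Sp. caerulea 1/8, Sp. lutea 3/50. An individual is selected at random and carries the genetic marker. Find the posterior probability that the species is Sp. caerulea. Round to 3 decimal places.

Compute prior × likelihood for every hypothesis:
  Sp. alba: 0.165 × 0.05 = 0.00825
  Sp. caerulea: 0.31 × 0.125 = 0.03875
  Sp. lutea: 0.525 × 0.06 = 0.0315
Normalizing constant = 0.0785.
P(Sp. caerulea | evidence) = 0.03875 / 0.0785 ≈ 0.494.

0.494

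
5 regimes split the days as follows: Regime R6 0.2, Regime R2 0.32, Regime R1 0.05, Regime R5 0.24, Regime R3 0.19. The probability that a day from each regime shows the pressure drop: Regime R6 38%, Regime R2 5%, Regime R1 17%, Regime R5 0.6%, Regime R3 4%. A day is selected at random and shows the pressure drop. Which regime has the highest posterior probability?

Prior × likelihood for each hypothesis:
  Regime R6: 0.2 × 0.38 = 0.076
  Regime R2: 0.32 × 0.05 = 0.016
  Regime R1: 0.05 × 0.17 = 0.0085
  Regime R5: 0.24 × 0.006 = 0.00144
  Regime R3: 0.19 × 0.04 = 0.0076
Total = 0.10954.
Largest term belongs to Regime R6, so Regime R6 is most probable.

Regime R6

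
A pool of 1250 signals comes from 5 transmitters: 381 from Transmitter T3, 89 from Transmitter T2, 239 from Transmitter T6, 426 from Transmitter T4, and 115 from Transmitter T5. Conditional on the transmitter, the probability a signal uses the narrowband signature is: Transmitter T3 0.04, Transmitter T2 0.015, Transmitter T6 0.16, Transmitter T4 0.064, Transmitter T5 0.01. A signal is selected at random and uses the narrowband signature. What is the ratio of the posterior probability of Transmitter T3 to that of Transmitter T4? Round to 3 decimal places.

Unnormalized posteriors (prior × likelihood):
  Transmitter T3: 0.3048 × 0.04 = 0.012192
  Transmitter T2: 0.0712 × 0.015 = 0.001068
  Transmitter T6: 0.1912 × 0.16 = 0.030592
  Transmitter T4: 0.3408 × 0.064 = 0.0218112
  Transmitter T5: 0.092 × 0.01 = 0.00092
Total = 0.0665832.
The ratio is 0.012192 / 0.0218112 (the normalizer cancels) = 0.559.

0.559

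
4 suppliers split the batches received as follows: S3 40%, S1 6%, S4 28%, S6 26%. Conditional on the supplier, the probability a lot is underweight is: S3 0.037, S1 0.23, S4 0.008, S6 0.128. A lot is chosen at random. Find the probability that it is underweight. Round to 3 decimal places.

0.064

Prior × likelihood for each hypothesis:
  S3: 0.4 × 0.037 = 0.0148
  S1: 0.06 × 0.23 = 0.0138
  S4: 0.28 × 0.008 = 0.00224
  S6: 0.26 × 0.128 = 0.03328
P(underweight) = 0.0148 + 0.0138 + 0.00224 + 0.03328 = 0.06412 → 0.064.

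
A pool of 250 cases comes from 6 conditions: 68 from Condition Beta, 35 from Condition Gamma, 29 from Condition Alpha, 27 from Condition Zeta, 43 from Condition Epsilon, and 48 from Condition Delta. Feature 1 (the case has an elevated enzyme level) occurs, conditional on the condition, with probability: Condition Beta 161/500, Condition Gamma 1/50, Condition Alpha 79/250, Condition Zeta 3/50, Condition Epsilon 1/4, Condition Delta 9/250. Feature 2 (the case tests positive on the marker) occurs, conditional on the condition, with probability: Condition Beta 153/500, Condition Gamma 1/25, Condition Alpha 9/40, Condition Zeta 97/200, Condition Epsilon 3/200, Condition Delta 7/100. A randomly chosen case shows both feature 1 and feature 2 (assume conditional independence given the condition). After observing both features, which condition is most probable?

Compute prior × likelihood for every hypothesis:
  Condition Beta: 0.272 × 0.322 × 0.306 = 0.026800704
  Condition Gamma: 0.14 × 0.02 × 0.04 = 0.000112
  Condition Alpha: 0.116 × 0.316 × 0.225 = 0.0082476
  Condition Zeta: 0.108 × 0.06 × 0.485 = 0.0031428
  Condition Epsilon: 0.172 × 0.25 × 0.015 = 0.000645
  Condition Delta: 0.192 × 0.036 × 0.07 = 0.00048384
Total = 0.039431944.
Largest term belongs to Condition Beta, so Condition Beta is most probable.

Condition Beta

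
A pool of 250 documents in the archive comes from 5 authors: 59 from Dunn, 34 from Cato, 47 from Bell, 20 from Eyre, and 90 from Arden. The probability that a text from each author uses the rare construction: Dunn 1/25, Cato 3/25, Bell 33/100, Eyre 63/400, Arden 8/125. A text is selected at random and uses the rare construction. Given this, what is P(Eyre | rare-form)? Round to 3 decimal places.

Prior × likelihood for each hypothesis:
  Dunn: 0.236 × 0.04 = 0.00944
  Cato: 0.136 × 0.12 = 0.01632
  Bell: 0.188 × 0.33 = 0.06204
  Eyre: 0.08 × 0.1575 = 0.0126
  Arden: 0.36 × 0.064 = 0.02304
Sum = 0.12344.
P(Eyre | evidence) = 0.0126 / 0.12344 ≈ 0.102.

0.102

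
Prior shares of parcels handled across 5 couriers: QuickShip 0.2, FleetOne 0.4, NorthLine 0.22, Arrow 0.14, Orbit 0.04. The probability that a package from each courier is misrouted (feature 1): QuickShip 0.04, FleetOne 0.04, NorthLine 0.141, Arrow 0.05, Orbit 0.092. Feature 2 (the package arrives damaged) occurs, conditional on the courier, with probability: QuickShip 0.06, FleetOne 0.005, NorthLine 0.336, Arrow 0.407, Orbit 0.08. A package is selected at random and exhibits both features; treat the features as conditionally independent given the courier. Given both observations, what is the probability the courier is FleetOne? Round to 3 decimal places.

Prior × likelihood for each hypothesis:
  QuickShip: 0.2 × 0.04 × 0.06 = 0.00048
  FleetOne: 0.4 × 0.04 × 0.005 = 0.00008
  NorthLine: 0.22 × 0.141 × 0.336 = 0.01042272
  Arrow: 0.14 × 0.05 × 0.407 = 0.002849
  Orbit: 0.04 × 0.092 × 0.08 = 0.0002944
Sum = 0.01412612.
P(FleetOne | evidence) = 0.00008 / 0.01412612 ≈ 0.006.

0.006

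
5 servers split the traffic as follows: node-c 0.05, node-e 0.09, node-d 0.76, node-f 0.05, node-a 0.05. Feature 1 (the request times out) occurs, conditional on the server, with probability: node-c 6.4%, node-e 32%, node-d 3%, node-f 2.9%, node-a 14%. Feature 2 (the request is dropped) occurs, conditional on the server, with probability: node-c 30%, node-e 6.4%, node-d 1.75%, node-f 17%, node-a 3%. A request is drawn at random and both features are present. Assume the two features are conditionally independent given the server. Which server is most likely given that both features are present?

node-e

Unnormalized posteriors (prior × likelihood):
  node-c: 0.05 × 0.064 × 0.3 = 0.00096
  node-e: 0.09 × 0.32 × 0.064 = 0.0018432
  node-d: 0.76 × 0.03 × 0.0175 = 0.000399
  node-f: 0.05 × 0.029 × 0.17 = 0.0002465
  node-a: 0.05 × 0.14 × 0.03 = 0.00021
Normalizing constant = 0.0036587.
Largest term belongs to node-e, so node-e is most probable.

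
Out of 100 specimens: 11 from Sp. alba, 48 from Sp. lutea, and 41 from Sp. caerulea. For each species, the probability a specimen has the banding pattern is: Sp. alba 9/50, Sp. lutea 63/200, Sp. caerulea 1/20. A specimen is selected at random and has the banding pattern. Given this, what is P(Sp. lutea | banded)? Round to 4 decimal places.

By Bayes' rule, posterior ∝ prior × likelihood:
  Sp. alba: 0.11 × 0.18 = 0.0198
  Sp. lutea: 0.48 × 0.315 = 0.1512
  Sp. caerulea: 0.41 × 0.05 = 0.0205
Normalizing constant = 0.1915.
P(Sp. lutea | evidence) = 0.1512 / 0.1915 ≈ 0.7896.

0.7896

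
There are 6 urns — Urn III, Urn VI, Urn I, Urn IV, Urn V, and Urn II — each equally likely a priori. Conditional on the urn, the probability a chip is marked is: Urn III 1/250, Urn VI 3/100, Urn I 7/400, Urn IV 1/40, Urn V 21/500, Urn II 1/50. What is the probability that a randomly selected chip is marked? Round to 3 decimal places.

With a uniform prior (1/6 each), posterior ∝ likelihood:
  Urn III: 0.004
  Urn VI: 0.03
  Urn I: 0.0175
  Urn IV: 0.025
  Urn V: 0.042
  Urn II: 0.02
P(marked) = (1/6) × (0.004 + 0.03 + 0.0175 + 0.025 + 0.042 + 0.02) = 0.1385/6 ≈ 0.023.

0.023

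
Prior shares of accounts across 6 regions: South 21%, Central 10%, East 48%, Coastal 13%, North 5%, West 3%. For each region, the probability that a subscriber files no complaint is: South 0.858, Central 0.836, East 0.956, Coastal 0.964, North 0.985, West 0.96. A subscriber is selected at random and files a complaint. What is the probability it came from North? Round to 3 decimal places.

Taking complements, P(complaint | each) = South 0.142, Central 0.164, East 0.044, Coastal 0.036, North 0.015, West 0.04.
Unnormalized posteriors (prior × likelihood):
  South: 0.21 × 0.142 = 0.02982
  Central: 0.1 × 0.164 = 0.0164
  East: 0.48 × 0.044 = 0.02112
  Coastal: 0.13 × 0.036 = 0.00468
  North: 0.05 × 0.015 = 0.00075
  West: 0.03 × 0.04 = 0.0012
Sum = 0.07397.
P(North | evidence) = 0.00075 / 0.07397 ≈ 0.010.

0.010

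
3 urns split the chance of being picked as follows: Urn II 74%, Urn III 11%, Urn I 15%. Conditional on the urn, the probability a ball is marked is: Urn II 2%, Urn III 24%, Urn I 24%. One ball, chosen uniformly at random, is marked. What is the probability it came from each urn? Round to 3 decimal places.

Compute prior × likelihood for every hypothesis:
  Urn II: 0.74 × 0.02 = 0.0148
  Urn III: 0.11 × 0.24 = 0.0264
  Urn I: 0.15 × 0.24 = 0.036
Normalizing constant = 0.0772.
P(Urn II | marked) = 0.0148/0.0772 ≈ 0.192
P(Urn III | marked) = 0.0264/0.0772 ≈ 0.342
P(Urn I | marked) = 0.036/0.0772 ≈ 0.466
(Check: 0.192+0.342+0.466 = 1.000.)

Urn II 0.192, Urn III 0.342, Urn I 0.466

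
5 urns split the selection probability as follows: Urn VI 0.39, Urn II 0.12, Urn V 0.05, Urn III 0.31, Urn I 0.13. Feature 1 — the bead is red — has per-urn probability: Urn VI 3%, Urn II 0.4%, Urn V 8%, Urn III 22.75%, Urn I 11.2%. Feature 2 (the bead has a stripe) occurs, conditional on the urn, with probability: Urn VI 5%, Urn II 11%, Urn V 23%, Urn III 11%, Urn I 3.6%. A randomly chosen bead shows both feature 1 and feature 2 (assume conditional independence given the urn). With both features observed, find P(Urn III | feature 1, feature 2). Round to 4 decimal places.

0.7884

Prior × likelihood for each hypothesis:
  Urn VI: 0.39 × 0.03 × 0.05 = 0.000585
  Urn II: 0.12 × 0.004 × 0.11 = 0.0000528
  Urn V: 0.05 × 0.08 × 0.23 = 0.00092
  Urn III: 0.31 × 0.2275 × 0.11 = 0.00775775
  Urn I: 0.13 × 0.112 × 0.036 = 0.00052416
Sum = 0.00983971.
P(Urn III | evidence) = 0.00775775 / 0.00983971 ≈ 0.7884.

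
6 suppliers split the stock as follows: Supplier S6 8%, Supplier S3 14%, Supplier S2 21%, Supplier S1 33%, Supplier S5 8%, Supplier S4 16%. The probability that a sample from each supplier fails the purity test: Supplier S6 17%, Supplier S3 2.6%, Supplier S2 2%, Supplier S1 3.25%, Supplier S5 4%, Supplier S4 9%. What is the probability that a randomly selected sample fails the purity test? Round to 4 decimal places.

0.0498

Compute prior × likelihood for every hypothesis:
  Supplier S6: 0.08 × 0.17 = 0.0136
  Supplier S3: 0.14 × 0.026 = 0.00364
  Supplier S2: 0.21 × 0.02 = 0.0042
  Supplier S1: 0.33 × 0.0325 = 0.010725
  Supplier S5: 0.08 × 0.04 = 0.0032
  Supplier S4: 0.16 × 0.09 = 0.0144
P(off-spec) = 0.0136 + 0.00364 + 0.0042 + 0.010725 + 0.0032 + 0.0144 = 0.049765 → 0.0498.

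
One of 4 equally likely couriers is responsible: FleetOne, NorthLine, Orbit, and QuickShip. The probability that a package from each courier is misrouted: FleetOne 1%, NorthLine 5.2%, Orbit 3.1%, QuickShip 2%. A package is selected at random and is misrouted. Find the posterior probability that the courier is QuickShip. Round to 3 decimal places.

Since the prior is uniform, the posterior is proportional to the likelihood:
  FleetOne: 0.01
  NorthLine: 0.052
  Orbit: 0.031
  QuickShip: 0.02
Sum = 0.113.
P(QuickShip | evidence) = 0.02 / 0.113 ≈ 0.177.

0.177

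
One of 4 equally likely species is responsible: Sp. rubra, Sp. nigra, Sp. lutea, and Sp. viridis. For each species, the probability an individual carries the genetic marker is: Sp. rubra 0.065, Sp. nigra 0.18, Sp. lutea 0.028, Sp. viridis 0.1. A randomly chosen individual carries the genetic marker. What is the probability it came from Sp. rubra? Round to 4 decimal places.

With a uniform prior (1/4 each), posterior ∝ likelihood:
  Sp. rubra: 0.065
  Sp. nigra: 0.18
  Sp. lutea: 0.028
  Sp. viridis: 0.1
Sum = 0.373.
P(Sp. rubra | evidence) = 0.065 / 0.373 ≈ 0.1743.

0.1743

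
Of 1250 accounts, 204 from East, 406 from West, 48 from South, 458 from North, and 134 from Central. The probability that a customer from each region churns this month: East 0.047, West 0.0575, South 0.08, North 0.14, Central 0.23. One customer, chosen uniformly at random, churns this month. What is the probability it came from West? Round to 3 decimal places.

Compute prior × likelihood for every hypothesis:
  East: 0.1632 × 0.047 = 0.0076704
  West: 0.3248 × 0.0575 = 0.018676
  South: 0.0384 × 0.08 = 0.003072
  North: 0.3664 × 0.14 = 0.051296
  Central: 0.1072 × 0.23 = 0.024656
Normalizing constant = 0.1053704.
P(West | evidence) = 0.018676 / 0.1053704 ≈ 0.177.

0.177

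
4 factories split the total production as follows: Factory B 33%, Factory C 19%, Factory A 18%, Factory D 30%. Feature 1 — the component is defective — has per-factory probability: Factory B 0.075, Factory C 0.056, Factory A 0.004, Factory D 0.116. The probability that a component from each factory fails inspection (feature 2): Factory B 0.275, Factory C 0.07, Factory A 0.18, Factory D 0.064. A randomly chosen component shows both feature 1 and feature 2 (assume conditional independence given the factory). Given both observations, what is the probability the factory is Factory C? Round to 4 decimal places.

0.0752

Unnormalized posteriors (prior × likelihood):
  Factory B: 0.33 × 0.075 × 0.275 = 0.00680625
  Factory C: 0.19 × 0.056 × 0.07 = 0.0007448
  Factory A: 0.18 × 0.004 × 0.18 = 0.0001296
  Factory D: 0.3 × 0.116 × 0.064 = 0.0022272
Normalizing constant = 0.00990785.
P(Factory C | evidence) = 0.0007448 / 0.00990785 ≈ 0.0752.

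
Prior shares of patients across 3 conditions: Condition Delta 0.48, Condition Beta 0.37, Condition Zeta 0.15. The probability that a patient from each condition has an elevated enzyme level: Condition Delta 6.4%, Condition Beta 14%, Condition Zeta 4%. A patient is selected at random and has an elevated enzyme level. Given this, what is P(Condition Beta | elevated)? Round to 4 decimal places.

0.5852

Compute prior × likelihood for every hypothesis:
  Condition Delta: 0.48 × 0.064 = 0.03072
  Condition Beta: 0.37 × 0.14 = 0.0518
  Condition Zeta: 0.15 × 0.04 = 0.006
Sum = 0.08852.
P(Condition Beta | evidence) = 0.0518 / 0.08852 ≈ 0.5852.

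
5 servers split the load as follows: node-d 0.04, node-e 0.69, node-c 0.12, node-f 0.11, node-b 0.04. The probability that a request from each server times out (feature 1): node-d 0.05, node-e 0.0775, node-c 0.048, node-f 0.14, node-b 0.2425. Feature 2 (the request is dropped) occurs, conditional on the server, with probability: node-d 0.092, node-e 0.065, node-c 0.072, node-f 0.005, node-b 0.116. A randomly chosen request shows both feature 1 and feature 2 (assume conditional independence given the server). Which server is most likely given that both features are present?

By Bayes' rule, posterior ∝ prior × likelihood:
  node-d: 0.04 × 0.05 × 0.092 = 0.000184
  node-e: 0.69 × 0.0775 × 0.065 = 0.003475875
  node-c: 0.12 × 0.048 × 0.072 = 0.00041472
  node-f: 0.11 × 0.14 × 0.005 = 0.000077
  node-b: 0.04 × 0.2425 × 0.116 = 0.0011252
Total = 0.005276795.
Largest term belongs to node-e, so node-e is most probable.

node-e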